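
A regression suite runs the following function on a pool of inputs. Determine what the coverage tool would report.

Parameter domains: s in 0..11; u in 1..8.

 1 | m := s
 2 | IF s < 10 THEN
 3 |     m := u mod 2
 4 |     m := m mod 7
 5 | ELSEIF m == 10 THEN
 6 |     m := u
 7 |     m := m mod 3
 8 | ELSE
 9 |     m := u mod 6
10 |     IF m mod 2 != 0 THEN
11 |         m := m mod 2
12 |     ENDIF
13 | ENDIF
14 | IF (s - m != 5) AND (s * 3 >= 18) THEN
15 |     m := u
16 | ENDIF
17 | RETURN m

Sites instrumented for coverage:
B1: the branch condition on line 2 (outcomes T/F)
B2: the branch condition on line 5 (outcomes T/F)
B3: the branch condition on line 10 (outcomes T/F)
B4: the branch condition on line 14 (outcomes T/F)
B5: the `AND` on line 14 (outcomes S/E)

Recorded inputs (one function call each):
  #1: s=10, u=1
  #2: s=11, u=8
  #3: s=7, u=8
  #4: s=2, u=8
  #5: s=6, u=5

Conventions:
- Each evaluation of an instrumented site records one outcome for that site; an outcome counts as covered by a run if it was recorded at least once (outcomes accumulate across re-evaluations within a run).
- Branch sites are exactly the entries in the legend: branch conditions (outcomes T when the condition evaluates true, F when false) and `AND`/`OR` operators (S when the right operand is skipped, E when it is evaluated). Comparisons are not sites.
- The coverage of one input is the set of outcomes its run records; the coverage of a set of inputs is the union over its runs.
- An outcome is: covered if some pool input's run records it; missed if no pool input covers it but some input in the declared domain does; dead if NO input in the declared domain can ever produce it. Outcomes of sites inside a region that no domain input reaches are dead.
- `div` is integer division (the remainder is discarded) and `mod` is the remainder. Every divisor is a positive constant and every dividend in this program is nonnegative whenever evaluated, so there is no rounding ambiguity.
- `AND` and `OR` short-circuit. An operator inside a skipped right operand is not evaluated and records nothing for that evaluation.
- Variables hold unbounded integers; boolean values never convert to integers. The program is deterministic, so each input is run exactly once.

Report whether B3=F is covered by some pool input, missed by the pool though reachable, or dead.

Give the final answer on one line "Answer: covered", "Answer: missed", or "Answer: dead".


B3=F is recorded by pool input(s) 2 -> covered
Answer: covered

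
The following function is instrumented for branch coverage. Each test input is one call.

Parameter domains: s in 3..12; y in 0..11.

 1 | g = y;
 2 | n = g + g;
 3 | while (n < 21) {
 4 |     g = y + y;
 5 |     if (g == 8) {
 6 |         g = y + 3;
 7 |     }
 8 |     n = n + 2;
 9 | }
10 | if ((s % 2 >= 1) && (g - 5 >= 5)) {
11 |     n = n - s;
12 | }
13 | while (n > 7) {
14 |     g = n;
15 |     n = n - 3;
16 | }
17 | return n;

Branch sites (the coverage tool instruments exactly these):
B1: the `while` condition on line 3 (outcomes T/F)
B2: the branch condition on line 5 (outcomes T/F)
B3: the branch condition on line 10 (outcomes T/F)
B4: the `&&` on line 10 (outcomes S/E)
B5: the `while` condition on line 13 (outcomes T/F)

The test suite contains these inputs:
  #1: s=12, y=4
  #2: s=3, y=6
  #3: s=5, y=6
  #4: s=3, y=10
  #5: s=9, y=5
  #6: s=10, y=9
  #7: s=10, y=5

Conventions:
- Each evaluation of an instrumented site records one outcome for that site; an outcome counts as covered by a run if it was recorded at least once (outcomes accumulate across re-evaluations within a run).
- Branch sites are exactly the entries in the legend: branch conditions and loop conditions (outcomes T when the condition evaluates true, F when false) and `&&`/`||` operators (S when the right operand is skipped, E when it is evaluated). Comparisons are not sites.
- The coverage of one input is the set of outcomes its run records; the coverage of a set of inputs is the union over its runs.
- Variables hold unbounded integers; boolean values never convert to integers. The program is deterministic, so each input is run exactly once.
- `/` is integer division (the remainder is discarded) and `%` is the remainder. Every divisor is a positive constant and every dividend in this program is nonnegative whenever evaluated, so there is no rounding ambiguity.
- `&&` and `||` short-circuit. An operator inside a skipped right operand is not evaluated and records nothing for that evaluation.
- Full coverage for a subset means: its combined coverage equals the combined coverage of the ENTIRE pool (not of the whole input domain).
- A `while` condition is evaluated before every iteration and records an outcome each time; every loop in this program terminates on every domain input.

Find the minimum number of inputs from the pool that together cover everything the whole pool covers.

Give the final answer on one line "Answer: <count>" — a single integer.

test 1 (s=12, y=4) fires B1->T, B2->T, B1->T, B2->T, B1->T, B2->T, B1->T, B2->T, B1->T, B2->T, B1->T, B2->T, B1->T, B2->T, ...; hits B1=T, B1=F, B2=T, B3=F, B4=S, B5=T, B5=F
test 2 (s=3, y=6) fires B1->T, B2->F, B1->T, B2->F, B1->T, B2->F, B1->T, B2->F, B1->T, B2->F, B1->F, B4->E, B3->T, B5->T, ...; hits B1=T, B1=F, B2=F, B3=T, B4=E, B5=T, B5=F
test 3 (s=5, y=6) fires B1->T, B2->F, B1->T, B2->F, B1->T, B2->F, B1->T, B2->F, B1->T, B2->F, B1->F, B4->E, B3->T, B5->T, ...; hits B1=T, B1=F, B2=F, B3=T, B4=E, B5=T, B5=F
test 4 (s=3, y=10) fires B1->T, B2->F, B1->F, B4->E, B3->T, B5->T, B5->T, B5->T, B5->T, B5->F; hits B1=T, B1=F, B2=F, B3=T, B4=E, B5=T, B5=F
test 5 (s=9, y=5) fires B1->T, B2->F, B1->T, B2->F, B1->T, B2->F, B1->T, B2->F, B1->T, B2->F, B1->T, B2->F, B1->F, B4->E, ...; hits B1=T, B1=F, B2=F, B3=T, B4=E, B5=T, B5=F
test 6 (s=10, y=9) fires B1->T, B2->F, B1->T, B2->F, B1->F, B4->S, B3->F, B5->T, B5->T, B5->T, B5->T, B5->T, B5->F; hits B1=T, B1=F, B2=F, B3=F, B4=S, B5=T, B5=F
test 7 (s=10, y=5) fires B1->T, B2->F, B1->T, B2->F, B1->T, B2->F, B1->T, B2->F, B1->T, B2->F, B1->T, B2->F, B1->F, B4->S, ...; hits B1=T, B1=F, B2=F, B3=F, B4=S, B5=T, B5=F
the full pool covers 10 outcomes: B1=T, B1=F, B2=T, B2=F, B3=T, B3=F, B4=S, B4=E, B5=T, B5=F
checked all size-1 subsets: none covers 10 outcomes (max 7/10)
the canonical winner is {1, 2}: size 2, full 10-outcome coverage, earliest index list among size-2 covers

Answer: 2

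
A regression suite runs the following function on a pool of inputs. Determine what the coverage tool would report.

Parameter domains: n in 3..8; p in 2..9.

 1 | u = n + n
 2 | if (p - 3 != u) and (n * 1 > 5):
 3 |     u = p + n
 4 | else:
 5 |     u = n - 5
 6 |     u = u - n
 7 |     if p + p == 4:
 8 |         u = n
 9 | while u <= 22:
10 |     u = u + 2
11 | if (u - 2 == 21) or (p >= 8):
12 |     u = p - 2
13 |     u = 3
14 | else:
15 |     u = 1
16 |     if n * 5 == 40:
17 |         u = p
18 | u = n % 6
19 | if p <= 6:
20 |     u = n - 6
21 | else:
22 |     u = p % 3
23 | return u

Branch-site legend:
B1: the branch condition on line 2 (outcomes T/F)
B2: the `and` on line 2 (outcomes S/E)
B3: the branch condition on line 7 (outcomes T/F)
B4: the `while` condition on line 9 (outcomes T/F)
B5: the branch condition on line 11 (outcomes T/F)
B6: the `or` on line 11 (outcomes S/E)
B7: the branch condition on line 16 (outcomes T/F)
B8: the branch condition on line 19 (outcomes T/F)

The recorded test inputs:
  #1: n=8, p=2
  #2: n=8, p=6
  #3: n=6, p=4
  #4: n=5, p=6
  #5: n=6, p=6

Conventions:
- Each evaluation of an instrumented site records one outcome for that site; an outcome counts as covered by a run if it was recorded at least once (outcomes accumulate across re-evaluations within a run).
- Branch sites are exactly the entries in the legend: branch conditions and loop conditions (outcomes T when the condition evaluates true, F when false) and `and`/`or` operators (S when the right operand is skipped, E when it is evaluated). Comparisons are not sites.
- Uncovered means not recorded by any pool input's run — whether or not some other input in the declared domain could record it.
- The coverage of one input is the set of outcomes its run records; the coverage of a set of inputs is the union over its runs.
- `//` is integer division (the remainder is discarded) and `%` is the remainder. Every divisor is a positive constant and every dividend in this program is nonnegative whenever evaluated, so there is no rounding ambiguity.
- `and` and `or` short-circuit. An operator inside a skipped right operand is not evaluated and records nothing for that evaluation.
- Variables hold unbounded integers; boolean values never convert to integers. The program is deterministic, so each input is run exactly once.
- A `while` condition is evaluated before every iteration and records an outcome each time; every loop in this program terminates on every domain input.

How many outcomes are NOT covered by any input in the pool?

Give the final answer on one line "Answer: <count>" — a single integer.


input #1, n=8, p=2: outcomes B1=T, B2=E, B4=T, B4=F, B5=F, B6=E, B7=T, B8=T
input #2, n=8, p=6: outcomes B1=T, B2=E, B4=T, B4=F, B5=F, B6=E, B7=T, B8=T
input #3, n=6, p=4: outcomes B1=T, B2=E, B4=T, B4=F, B5=F, B6=E, B7=F, B8=T
input #4, n=5, p=6: outcomes B1=F, B2=E, B3=F, B4=T, B4=F, B5=T, B6=S, B8=T
input #5, n=6, p=6: outcomes B1=T, B2=E, B4=T, B4=F, B5=F, B6=E, B7=F, B8=T
union over the pool: B1=T, B1=F, B2=E, B3=F, B4=T, B4=F, B5=T, B5=F, B6=S, B6=E, B7=T, B7=F, B8=T
uncovered (3 of 16): B2=S, B3=T, B8=F
Answer: 3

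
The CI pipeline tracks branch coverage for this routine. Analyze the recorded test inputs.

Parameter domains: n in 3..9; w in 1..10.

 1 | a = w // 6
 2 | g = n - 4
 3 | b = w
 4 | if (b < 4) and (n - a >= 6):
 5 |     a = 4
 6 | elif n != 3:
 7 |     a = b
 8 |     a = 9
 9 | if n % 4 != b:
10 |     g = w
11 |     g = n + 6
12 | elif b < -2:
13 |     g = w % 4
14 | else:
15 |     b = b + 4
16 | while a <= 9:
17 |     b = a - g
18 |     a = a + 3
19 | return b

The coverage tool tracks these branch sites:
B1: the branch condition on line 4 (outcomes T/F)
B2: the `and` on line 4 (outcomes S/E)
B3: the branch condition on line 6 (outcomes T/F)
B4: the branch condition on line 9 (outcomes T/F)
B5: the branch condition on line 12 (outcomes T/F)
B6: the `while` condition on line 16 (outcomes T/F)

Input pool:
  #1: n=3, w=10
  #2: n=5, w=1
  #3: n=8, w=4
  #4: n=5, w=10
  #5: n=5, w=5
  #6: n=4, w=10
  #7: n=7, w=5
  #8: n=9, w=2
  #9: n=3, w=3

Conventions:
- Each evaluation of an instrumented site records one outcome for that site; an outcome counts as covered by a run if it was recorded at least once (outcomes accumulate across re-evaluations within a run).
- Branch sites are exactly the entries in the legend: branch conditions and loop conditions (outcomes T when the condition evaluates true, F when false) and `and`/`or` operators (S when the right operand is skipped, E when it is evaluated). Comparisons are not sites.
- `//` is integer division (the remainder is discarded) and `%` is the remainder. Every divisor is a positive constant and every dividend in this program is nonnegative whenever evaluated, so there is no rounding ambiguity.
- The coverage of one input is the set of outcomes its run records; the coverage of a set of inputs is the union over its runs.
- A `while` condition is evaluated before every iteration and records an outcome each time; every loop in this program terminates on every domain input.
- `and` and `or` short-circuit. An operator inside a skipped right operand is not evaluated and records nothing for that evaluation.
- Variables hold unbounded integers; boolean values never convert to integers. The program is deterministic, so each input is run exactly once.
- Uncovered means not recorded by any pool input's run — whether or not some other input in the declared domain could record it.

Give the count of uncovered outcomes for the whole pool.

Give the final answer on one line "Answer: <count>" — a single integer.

input #1 (n=3, w=10): covers B1=F, B2=S, B3=F, B4=T, B6=T, B6=F
input #2 (n=5, w=1): covers B1=F, B2=E, B3=T, B4=F, B5=F, B6=T, B6=F
input #3 (n=8, w=4): covers B1=F, B2=S, B3=T, B4=T, B6=T, B6=F
input #4 (n=5, w=10): covers B1=F, B2=S, B3=T, B4=T, B6=T, B6=F
input #5 (n=5, w=5): covers B1=F, B2=S, B3=T, B4=T, B6=T, B6=F
input #6 (n=4, w=10): covers B1=F, B2=S, B3=T, B4=T, B6=T, B6=F
input #7 (n=7, w=5): covers B1=F, B2=S, B3=T, B4=T, B6=T, B6=F
input #8 (n=9, w=2): covers B1=T, B2=E, B4=T, B6=T, B6=F
input #9 (n=3, w=3): covers B1=F, B2=E, B3=F, B4=F, B5=F, B6=T, B6=F
union over the pool: B1=T, B1=F, B2=S, B2=E, B3=T, B3=F, B4=T, B4=F, B5=F, B6=T, B6=F
uncovered (1 of 12): B5=T

Answer: 1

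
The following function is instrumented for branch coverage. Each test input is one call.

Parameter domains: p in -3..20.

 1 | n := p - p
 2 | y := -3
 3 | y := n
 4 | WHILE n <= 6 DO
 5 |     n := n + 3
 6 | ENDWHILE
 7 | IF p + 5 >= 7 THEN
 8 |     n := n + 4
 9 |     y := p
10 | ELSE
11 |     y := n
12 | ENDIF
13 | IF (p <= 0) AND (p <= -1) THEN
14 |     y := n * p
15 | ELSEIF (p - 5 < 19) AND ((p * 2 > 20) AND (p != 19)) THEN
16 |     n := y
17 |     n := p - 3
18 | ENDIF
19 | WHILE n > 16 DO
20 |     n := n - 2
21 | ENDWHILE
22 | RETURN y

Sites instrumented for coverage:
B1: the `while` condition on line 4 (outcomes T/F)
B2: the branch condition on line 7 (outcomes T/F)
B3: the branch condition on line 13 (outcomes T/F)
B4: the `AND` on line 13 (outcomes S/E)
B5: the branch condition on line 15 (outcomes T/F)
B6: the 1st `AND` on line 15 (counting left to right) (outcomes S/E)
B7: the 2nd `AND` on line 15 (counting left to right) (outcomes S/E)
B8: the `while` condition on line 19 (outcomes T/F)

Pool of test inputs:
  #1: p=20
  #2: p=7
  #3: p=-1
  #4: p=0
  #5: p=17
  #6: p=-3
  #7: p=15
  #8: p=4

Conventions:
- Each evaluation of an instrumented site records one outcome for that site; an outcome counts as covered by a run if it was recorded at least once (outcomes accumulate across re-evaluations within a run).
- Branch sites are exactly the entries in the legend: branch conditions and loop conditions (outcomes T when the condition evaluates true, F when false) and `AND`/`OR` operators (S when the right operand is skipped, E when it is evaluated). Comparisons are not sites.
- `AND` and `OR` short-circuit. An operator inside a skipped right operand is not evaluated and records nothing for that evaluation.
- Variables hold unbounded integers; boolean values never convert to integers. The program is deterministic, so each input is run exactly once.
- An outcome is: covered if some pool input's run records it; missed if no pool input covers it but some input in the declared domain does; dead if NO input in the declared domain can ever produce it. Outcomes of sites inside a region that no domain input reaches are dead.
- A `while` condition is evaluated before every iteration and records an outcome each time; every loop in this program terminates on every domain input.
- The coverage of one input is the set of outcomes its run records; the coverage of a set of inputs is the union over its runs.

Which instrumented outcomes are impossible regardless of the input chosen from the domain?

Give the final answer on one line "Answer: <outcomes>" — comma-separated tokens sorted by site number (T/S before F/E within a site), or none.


sweeping the full domain (24 inputs) for each outcome:
  B6=S: unreachable across the whole domain -> dead
  reachable outcomes have witnesses, e.g. B1=T (e.g. p=-3), B1=F (e.g. p=-3), B2=T (e.g. p=2), B2=F (e.g. p=-3)
Answer: B6=S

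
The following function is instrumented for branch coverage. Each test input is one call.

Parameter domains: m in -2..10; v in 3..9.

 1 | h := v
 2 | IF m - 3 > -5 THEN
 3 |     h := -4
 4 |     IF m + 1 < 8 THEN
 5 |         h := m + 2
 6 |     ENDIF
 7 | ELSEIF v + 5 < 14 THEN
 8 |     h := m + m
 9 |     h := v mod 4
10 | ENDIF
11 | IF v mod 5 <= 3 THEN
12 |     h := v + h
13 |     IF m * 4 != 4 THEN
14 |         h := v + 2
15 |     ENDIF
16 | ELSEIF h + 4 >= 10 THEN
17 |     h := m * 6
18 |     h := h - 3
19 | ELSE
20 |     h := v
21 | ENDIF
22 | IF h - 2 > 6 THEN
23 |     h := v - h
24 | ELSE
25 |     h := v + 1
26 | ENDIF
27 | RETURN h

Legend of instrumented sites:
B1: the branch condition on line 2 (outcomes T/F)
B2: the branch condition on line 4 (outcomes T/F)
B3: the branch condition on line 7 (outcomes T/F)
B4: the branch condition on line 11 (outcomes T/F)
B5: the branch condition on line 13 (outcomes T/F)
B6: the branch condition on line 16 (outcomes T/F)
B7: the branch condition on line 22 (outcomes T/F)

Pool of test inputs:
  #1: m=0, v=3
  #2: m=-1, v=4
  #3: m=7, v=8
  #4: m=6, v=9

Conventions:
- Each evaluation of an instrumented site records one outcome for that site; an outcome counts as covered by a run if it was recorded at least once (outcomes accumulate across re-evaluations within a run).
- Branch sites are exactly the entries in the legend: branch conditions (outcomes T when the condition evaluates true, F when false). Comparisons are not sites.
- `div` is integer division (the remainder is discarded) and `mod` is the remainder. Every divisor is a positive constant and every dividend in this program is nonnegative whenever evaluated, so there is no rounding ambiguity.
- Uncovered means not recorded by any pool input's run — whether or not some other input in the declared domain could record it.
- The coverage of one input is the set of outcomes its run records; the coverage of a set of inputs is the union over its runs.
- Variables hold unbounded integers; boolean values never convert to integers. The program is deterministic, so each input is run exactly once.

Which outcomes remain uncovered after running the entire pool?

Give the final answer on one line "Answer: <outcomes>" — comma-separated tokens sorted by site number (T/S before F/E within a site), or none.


test 1 (m=0, v=3) fires B1->T, B2->T, B4->T, B5->T, B7->F; hits B1=T, B2=T, B4=T, B5=T, B7=F
test 2 (m=-1, v=4) fires B1->T, B2->T, B4->F, B6->F, B7->F; hits B1=T, B2=T, B4=F, B6=F, B7=F
test 3 (m=7, v=8) fires B1->T, B2->F, B4->T, B5->T, B7->T; hits B1=T, B2=F, B4=T, B5=T, B7=T
test 4 (m=6, v=9) fires B1->T, B2->T, B4->F, B6->T, B7->T; hits B1=T, B2=T, B4=F, B6=T, B7=T
union over the pool: B1=T, B2=T, B2=F, B4=T, B4=F, B5=T, B6=T, B6=F, B7=T, B7=F
uncovered (4 of 14): B1=F, B3=T, B3=F, B5=F
Answer: B1=F, B3=T, B3=F, B5=F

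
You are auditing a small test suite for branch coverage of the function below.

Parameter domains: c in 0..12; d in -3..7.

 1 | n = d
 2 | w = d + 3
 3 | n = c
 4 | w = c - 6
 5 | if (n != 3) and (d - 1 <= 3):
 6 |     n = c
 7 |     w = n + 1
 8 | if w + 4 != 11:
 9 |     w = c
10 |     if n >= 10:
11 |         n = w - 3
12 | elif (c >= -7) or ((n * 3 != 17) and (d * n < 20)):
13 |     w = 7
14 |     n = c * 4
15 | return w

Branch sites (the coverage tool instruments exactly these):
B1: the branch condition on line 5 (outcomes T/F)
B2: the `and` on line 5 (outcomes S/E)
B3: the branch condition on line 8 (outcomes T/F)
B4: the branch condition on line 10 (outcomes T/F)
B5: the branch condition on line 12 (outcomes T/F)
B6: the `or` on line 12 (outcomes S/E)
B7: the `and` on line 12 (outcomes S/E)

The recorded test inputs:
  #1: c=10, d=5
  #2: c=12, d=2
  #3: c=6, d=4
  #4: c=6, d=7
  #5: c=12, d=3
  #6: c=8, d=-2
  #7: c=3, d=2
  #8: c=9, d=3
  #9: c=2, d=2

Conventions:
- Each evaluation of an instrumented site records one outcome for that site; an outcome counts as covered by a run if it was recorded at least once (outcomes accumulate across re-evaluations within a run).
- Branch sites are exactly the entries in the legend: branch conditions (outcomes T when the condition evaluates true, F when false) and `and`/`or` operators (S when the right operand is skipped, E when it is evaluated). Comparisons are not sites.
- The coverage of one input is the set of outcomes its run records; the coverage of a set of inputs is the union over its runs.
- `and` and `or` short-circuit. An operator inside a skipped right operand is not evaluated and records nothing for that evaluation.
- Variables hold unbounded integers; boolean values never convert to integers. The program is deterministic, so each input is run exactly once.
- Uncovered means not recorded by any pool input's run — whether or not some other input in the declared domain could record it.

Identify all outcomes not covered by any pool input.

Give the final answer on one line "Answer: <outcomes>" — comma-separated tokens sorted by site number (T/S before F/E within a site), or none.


run #1 (c=10, d=5) records B1=F, B2=E, B3=T, B4=T
run #2 (c=12, d=2) records B1=T, B2=E, B3=T, B4=T
run #3 (c=6, d=4) records B1=T, B2=E, B3=F, B5=T, B6=S
run #4 (c=6, d=7) records B1=F, B2=E, B3=T, B4=F
run #5 (c=12, d=3) records B1=T, B2=E, B3=T, B4=T
run #6 (c=8, d=-2) records B1=T, B2=E, B3=T, B4=F
run #7 (c=3, d=2) records B1=F, B2=S, B3=T, B4=F
run #8 (c=9, d=3) records B1=T, B2=E, B3=T, B4=F
run #9 (c=2, d=2) records B1=T, B2=E, B3=T, B4=F
union over the pool: B1=T, B1=F, B2=S, B2=E, B3=T, B3=F, B4=T, B4=F, B5=T, B6=S
uncovered (4 of 14): B5=F, B6=E, B7=S, B7=E
Answer: B5=F, B6=E, B7=S, B7=E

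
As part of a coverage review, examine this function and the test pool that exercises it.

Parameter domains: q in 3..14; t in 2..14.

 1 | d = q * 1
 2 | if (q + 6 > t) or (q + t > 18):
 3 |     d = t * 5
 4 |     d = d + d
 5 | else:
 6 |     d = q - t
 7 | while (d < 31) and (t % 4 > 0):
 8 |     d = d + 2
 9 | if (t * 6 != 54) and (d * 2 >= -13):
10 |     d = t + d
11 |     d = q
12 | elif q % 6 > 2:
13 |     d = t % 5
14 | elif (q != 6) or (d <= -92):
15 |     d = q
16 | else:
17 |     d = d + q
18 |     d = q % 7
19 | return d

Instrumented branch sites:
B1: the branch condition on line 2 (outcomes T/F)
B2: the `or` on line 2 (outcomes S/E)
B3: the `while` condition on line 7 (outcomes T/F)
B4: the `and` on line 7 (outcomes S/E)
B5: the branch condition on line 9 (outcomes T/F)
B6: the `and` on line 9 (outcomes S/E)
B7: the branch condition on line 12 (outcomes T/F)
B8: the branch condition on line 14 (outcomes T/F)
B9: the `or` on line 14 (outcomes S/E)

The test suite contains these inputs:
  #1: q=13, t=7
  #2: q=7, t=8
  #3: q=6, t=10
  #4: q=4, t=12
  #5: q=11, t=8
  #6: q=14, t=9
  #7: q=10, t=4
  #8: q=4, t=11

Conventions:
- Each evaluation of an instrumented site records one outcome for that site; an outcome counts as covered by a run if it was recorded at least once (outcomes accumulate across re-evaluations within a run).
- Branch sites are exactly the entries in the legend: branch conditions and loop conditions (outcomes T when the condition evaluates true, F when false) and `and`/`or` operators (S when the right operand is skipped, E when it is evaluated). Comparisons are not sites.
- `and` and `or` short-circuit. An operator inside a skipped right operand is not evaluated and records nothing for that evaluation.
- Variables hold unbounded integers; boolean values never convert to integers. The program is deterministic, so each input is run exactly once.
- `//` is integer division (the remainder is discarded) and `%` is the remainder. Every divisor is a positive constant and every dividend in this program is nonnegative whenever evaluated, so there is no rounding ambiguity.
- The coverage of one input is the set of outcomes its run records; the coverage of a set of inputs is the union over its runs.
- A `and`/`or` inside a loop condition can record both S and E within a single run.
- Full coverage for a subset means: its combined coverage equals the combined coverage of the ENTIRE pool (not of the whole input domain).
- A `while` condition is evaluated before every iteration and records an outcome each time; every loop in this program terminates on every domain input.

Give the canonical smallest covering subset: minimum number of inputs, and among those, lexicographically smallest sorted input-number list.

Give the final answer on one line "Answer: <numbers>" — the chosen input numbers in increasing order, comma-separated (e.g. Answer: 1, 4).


input #1 (q=13, t=7): events B2->S, B1->T, B4->S, B3->F, B6->E, B5->T; covers B1=T, B2=S, B3=F, B4=S, B5=T, B6=E
input #2 (q=7, t=8): events B2->S, B1->T, B4->S, B3->F, B6->E, B5->T; covers B1=T, B2=S, B3=F, B4=S, B5=T, B6=E
input #3 (q=6, t=10): events B2->S, B1->T, B4->S, B3->F, B6->E, B5->T; covers B1=T, B2=S, B3=F, B4=S, B5=T, B6=E
input #4 (q=4, t=12): events B2->E, B1->F, B4->E, B3->F, B6->E, B5->F, B7->T; covers B1=F, B2=E, B3=F, B4=E, B5=F, B6=E, B7=T
input #5 (q=11, t=8): events B2->S, B1->T, B4->S, B3->F, B6->E, B5->T; covers B1=T, B2=S, B3=F, B4=S, B5=T, B6=E
input #6 (q=14, t=9): events B2->S, B1->T, B4->S, B3->F, B6->S, B5->F, B7->F, B9->S, B8->T; covers B1=T, B2=S, B3=F, B4=S, B5=F, B6=S, B7=F, B8=T, B9=S
input #7 (q=10, t=4): events B2->S, B1->T, B4->S, B3->F, B6->E, B5->T; covers B1=T, B2=S, B3=F, B4=S, B5=T, B6=E
input #8 (q=4, t=11): events B2->E, B1->F, B4->E, B3->T, B4->E, B3->T, B4->E, B3->T, B4->E, B3->T, B4->E, B3->T, B4->E, B3->T, ...; covers B1=F, B2=E, B3=T, B3=F, B4=S, B4=E, B5=T, B6=E
pool-wide coverage (16 outcomes): B1=T, B1=F, B2=S, B2=E, B3=T, B3=F, B4=S, B4=E, B5=T, B5=F, B6=S, B6=E, B7=T, B7=F, B8=T, B9=S
size 1 is not enough: best union over all size-1 subsets is 9/16
size 2 is not enough: best union over all size-2 subsets is 15/16
at size 3, {4, 6, 8} reaches all 16 outcomes; every lexicographically earlier size-3 subset fails
Answer: 4, 6, 8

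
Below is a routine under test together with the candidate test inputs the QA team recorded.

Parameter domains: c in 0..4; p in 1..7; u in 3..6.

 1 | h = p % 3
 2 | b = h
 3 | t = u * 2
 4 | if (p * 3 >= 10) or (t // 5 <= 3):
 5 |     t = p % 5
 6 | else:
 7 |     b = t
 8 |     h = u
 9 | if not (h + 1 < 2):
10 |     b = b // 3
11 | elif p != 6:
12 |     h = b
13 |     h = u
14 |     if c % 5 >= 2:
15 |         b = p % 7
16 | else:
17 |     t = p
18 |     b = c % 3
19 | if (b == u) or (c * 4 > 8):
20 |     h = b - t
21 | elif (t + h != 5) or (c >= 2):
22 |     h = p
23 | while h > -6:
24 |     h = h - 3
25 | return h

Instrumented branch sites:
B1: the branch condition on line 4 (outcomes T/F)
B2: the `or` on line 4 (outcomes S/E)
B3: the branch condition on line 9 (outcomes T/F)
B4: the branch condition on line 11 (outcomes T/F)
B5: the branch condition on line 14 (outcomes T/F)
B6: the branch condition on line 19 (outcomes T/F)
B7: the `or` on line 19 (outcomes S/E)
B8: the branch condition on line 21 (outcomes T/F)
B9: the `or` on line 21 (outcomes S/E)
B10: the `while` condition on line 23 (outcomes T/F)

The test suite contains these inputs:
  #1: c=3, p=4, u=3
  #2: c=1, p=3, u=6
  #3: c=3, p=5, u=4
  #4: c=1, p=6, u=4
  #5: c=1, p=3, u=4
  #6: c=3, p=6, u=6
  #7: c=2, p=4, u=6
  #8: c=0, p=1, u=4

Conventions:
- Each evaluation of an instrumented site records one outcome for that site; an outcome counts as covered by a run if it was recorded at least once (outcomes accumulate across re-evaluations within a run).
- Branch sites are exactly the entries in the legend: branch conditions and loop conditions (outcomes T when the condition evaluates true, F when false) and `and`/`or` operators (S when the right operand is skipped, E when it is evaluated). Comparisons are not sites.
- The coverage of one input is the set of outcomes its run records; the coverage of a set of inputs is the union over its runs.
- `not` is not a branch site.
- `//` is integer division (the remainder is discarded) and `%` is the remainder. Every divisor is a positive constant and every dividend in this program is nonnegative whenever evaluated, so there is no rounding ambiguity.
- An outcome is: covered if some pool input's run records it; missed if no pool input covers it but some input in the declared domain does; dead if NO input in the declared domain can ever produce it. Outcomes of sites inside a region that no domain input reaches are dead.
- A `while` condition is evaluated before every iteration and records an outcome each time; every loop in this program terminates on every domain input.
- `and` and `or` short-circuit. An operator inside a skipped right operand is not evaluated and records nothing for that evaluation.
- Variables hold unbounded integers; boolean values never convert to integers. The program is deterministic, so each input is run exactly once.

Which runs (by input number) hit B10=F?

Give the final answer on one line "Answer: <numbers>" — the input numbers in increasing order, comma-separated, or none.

input #1 (c=3, p=4, u=3): produces B10=F
input #2 (c=1, p=3, u=6): produces B10=F
input #3 (c=3, p=5, u=4): produces B10=F
input #4 (c=1, p=6, u=4): produces B10=F
input #5 (c=1, p=3, u=4): produces B10=F
input #6 (c=3, p=6, u=6): produces B10=F
input #7 (c=2, p=4, u=6): produces B10=F
input #8 (c=0, p=1, u=4): produces B10=F

Answer: 1, 2, 3, 4, 5, 6, 7, 8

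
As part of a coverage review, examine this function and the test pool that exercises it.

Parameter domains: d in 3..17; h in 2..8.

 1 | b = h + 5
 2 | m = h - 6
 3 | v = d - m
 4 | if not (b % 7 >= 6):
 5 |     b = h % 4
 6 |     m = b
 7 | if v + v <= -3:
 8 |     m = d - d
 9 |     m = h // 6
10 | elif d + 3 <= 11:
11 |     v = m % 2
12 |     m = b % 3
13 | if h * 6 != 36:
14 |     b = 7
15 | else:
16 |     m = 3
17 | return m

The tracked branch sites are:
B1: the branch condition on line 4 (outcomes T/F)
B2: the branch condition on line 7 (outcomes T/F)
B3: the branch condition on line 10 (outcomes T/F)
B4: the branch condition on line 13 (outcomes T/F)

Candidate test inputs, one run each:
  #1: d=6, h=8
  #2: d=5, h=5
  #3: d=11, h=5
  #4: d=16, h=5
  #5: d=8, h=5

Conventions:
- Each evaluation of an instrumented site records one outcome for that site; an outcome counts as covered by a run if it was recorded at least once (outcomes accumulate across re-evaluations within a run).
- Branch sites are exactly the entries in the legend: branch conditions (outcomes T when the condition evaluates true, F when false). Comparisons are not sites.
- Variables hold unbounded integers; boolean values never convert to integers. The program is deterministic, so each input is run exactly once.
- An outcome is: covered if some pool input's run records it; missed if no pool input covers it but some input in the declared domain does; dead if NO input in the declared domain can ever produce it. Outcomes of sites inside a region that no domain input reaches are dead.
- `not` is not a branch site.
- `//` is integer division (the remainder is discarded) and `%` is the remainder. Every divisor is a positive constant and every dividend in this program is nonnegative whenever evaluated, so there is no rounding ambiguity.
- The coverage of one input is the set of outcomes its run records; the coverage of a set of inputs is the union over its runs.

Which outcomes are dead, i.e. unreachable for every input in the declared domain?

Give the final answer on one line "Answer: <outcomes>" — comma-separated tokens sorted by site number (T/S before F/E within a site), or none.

exhaustive pass over the 105-input domain:
  B2=T: unreachable across the whole domain -> dead
  reachable outcomes have witnesses, e.g. B1=T (e.g. d=3, h=2), B1=F (e.g. d=3, h=8), B2=F (e.g. d=3, h=2), B3=T (e.g. d=3, h=2)

Answer: B2=T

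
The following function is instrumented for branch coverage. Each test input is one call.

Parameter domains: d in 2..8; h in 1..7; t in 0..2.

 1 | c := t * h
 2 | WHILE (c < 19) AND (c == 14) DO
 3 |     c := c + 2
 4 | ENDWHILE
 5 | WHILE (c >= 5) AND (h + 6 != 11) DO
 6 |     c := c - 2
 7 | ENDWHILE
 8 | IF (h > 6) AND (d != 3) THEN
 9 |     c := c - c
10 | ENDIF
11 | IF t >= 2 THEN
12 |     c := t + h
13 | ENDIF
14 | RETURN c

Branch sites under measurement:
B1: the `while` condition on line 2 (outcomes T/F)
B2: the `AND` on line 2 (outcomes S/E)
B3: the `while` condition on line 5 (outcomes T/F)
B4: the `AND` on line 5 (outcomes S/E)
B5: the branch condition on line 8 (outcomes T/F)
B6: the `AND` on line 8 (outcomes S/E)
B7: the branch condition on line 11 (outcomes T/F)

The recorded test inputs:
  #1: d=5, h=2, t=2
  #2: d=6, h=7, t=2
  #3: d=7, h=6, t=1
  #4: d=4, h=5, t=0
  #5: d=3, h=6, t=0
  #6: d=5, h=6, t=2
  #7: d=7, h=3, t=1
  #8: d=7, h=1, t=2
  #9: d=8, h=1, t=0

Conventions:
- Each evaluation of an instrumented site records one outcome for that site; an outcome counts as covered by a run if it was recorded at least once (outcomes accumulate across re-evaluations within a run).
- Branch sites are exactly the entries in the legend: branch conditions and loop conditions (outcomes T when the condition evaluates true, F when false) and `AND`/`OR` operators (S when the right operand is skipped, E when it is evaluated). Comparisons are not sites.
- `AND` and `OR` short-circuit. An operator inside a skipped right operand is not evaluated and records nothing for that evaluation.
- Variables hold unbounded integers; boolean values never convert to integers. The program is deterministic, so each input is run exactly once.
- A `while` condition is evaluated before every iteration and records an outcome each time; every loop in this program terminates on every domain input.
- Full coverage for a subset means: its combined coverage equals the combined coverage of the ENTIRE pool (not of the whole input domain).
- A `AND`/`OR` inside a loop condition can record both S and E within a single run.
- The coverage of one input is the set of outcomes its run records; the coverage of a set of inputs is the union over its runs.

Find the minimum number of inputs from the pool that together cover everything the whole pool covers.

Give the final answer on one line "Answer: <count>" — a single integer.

#1 (d=5, h=2, t=2) -> covered: B1=F, B2=E, B3=F, B4=S, B5=F, B6=S, B7=T
#2 (d=6, h=7, t=2) -> covered: B1=T, B1=F, B2=E, B3=T, B3=F, B4=S, B4=E, B5=T, B6=E, B7=T
#3 (d=7, h=6, t=1) -> covered: B1=F, B2=E, B3=T, B3=F, B4=S, B4=E, B5=F, B6=S, B7=F
#4 (d=4, h=5, t=0) -> covered: B1=F, B2=E, B3=F, B4=S, B5=F, B6=S, B7=F
#5 (d=3, h=6, t=0) -> covered: B1=F, B2=E, B3=F, B4=S, B5=F, B6=S, B7=F
#6 (d=5, h=6, t=2) -> covered: B1=F, B2=E, B3=T, B3=F, B4=S, B4=E, B5=F, B6=S, B7=T
#7 (d=7, h=3, t=1) -> covered: B1=F, B2=E, B3=F, B4=S, B5=F, B6=S, B7=F
#8 (d=7, h=1, t=2) -> covered: B1=F, B2=E, B3=F, B4=S, B5=F, B6=S, B7=T
#9 (d=8, h=1, t=0) -> covered: B1=F, B2=E, B3=F, B4=S, B5=F, B6=S, B7=F
pool-wide coverage (13 outcomes): B1=T, B1=F, B2=E, B3=T, B3=F, B4=S, B4=E, B5=T, B5=F, B6=S, B6=E, B7=T, B7=F
every size-1 subset falls short of the 13 outcomes (best: 10/13)
inputs {2, 3} (size 2) cover everything; no size-2 subset with a lexicographically smaller index list covers all 13

Answer: 2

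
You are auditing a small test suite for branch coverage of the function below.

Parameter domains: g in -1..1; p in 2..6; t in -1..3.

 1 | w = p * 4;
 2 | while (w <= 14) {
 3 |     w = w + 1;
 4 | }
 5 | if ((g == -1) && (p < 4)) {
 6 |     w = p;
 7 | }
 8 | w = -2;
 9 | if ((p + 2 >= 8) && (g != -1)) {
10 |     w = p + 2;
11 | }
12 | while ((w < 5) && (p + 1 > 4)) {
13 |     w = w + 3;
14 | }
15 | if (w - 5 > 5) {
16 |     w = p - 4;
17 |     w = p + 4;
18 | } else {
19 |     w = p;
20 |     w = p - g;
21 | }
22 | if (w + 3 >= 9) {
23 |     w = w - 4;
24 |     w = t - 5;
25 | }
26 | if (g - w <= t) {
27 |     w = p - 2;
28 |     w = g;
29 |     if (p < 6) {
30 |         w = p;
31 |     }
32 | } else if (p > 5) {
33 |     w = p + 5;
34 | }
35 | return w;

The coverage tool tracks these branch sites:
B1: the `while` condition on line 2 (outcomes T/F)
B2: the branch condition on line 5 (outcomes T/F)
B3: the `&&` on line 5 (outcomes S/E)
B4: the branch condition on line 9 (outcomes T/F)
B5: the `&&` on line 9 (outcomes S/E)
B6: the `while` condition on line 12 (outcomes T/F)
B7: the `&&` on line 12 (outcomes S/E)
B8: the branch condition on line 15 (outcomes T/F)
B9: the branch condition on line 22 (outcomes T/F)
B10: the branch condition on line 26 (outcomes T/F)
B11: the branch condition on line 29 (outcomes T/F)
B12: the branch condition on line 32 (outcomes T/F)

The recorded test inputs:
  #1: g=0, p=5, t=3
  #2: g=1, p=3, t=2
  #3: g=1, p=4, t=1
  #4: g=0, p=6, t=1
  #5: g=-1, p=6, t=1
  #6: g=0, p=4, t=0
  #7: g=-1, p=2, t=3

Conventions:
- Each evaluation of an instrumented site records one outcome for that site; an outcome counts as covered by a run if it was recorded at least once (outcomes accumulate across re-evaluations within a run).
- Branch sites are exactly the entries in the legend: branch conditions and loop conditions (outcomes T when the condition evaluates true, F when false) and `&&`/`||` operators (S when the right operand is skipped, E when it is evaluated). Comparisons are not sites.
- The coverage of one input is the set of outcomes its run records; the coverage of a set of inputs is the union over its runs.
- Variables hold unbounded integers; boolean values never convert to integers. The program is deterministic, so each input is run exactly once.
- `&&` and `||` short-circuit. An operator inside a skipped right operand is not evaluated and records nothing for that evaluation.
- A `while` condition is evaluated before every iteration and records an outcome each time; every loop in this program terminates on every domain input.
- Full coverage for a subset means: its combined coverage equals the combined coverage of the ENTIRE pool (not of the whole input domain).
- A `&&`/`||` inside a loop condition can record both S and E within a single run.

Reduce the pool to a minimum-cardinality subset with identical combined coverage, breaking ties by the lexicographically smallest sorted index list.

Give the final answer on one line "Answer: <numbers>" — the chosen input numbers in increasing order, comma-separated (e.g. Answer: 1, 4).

input #1, g=0, p=5, t=3: outcomes B1=F, B2=F, B3=S, B4=F, B5=S, B6=T, B6=F, B7=S, B7=E, B8=F, B9=F, B10=T, B11=T
input #2, g=1, p=3, t=2: outcomes B1=T, B1=F, B2=F, B3=S, B4=F, B5=S, B6=F, B7=E, B8=F, B9=F, B10=T, B11=T
input #3, g=1, p=4, t=1: outcomes B1=F, B2=F, B3=S, B4=F, B5=S, B6=T, B6=F, B7=S, B7=E, B8=F, B9=F, B10=T, B11=T
input #4, g=0, p=6, t=1: outcomes B1=F, B2=F, B3=S, B4=T, B5=E, B6=F, B7=S, B8=F, B9=T, B10=F, B12=T
input #5, g=-1, p=6, t=1: outcomes B1=F, B2=F, B3=E, B4=F, B5=E, B6=T, B6=F, B7=S, B7=E, B8=F, B9=T, B10=F, B12=T
input #6, g=0, p=4, t=0: outcomes B1=F, B2=F, B3=S, B4=F, B5=S, B6=T, B6=F, B7=S, B7=E, B8=F, B9=F, B10=T, B11=T
input #7, g=-1, p=2, t=3: outcomes B1=T, B1=F, B2=T, B3=E, B4=F, B5=S, B6=F, B7=E, B8=F, B9=F, B10=T, B11=T
together the pool reaches 21 outcomes: B1=T, B1=F, B2=T, B2=F, B3=S, B3=E, B4=T, B4=F, B5=S, B5=E, B6=T, B6=F, B7=S, B7=E, B8=F, B9=T, B9=F, B10=T, B10=F, B11=T, B12=T
no size-1 subset reaches all 21 outcomes (best union: 13/21)
no size-2 subset reaches all 21 outcomes (best union: 20/21)
size 3: inputs {1, 4, 7} cover all 21 outcomes, and no lexicographically smaller subset of this size does

Answer: 1, 4, 7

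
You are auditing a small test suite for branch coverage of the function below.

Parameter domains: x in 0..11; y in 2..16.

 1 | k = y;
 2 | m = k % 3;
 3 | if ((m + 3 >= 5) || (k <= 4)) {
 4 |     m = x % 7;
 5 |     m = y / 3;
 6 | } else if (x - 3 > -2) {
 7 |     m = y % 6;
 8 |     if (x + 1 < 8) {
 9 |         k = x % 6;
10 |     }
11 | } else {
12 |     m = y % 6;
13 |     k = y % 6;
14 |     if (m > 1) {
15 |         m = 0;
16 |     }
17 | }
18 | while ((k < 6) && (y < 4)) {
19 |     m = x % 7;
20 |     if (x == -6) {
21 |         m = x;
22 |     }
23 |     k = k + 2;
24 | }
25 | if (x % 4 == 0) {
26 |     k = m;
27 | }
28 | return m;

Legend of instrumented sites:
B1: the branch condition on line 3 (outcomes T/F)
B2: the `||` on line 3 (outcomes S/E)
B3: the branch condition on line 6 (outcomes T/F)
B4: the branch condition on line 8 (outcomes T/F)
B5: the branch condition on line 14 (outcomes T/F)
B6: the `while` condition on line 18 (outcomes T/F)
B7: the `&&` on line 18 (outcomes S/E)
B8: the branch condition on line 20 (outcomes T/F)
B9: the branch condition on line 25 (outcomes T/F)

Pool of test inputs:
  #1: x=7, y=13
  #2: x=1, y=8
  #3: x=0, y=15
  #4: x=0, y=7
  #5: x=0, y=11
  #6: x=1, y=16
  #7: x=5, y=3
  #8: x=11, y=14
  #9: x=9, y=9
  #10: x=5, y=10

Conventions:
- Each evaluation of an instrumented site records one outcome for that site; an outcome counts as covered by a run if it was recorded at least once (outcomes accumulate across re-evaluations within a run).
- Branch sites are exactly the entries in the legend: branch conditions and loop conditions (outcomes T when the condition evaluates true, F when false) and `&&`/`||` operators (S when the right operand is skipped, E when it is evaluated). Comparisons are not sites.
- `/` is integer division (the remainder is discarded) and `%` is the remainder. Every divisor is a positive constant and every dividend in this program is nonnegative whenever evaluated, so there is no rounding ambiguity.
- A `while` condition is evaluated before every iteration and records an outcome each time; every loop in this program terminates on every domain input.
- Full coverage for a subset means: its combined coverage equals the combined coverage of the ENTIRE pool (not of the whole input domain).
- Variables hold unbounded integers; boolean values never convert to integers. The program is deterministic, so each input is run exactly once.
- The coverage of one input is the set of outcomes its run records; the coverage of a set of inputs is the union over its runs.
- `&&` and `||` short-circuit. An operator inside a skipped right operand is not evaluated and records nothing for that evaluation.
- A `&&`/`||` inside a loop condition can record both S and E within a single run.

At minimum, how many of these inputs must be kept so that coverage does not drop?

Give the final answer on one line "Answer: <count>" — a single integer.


input #1, x=7, y=13: outcomes B1=F, B2=E, B3=T, B4=F, B6=F, B7=S, B9=F
input #2, x=1, y=8: outcomes B1=T, B2=S, B6=F, B7=S, B9=F
input #3, x=0, y=15: outcomes B1=F, B2=E, B3=F, B5=T, B6=F, B7=E, B9=T
input #4, x=0, y=7: outcomes B1=F, B2=E, B3=F, B5=F, B6=F, B7=E, B9=T
input #5, x=0, y=11: outcomes B1=T, B2=S, B6=F, B7=S, B9=T
input #6, x=1, y=16: outcomes B1=F, B2=E, B3=F, B5=T, B6=F, B7=E, B9=F
input #7, x=5, y=3: outcomes B1=T, B2=E, B6=T, B6=F, B7=S, B7=E, B8=F, B9=F
input #8, x=11, y=14: outcomes B1=T, B2=S, B6=F, B7=S, B9=F
input #9, x=9, y=9: outcomes B1=F, B2=E, B3=T, B4=F, B6=F, B7=S, B9=F
input #10, x=5, y=10: outcomes B1=F, B2=E, B3=T, B4=T, B6=F, B7=E, B9=F
union over all inputs: B1=T, B1=F, B2=S, B2=E, B3=T, B3=F, B4=T, B4=F, B5=T, B5=F, B6=T, B6=F, B7=S, B7=E, B8=F, B9=T, B9=F (17 outcomes)
checked all size-1 subsets: none covers 17 outcomes (max 8/17)
checked all size-2 subsets: none covers 17 outcomes (max 12/17)
checked all size-3 subsets: none covers 17 outcomes (max 14/17)
checked all size-4 subsets: none covers 17 outcomes (max 15/17)
checked all size-5 subsets: none covers 17 outcomes (max 16/17)
the canonical winner is {1, 2, 3, 4, 7, 10}: size 6, full 17-outcome coverage, earliest index list among size-6 covers
Answer: 6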